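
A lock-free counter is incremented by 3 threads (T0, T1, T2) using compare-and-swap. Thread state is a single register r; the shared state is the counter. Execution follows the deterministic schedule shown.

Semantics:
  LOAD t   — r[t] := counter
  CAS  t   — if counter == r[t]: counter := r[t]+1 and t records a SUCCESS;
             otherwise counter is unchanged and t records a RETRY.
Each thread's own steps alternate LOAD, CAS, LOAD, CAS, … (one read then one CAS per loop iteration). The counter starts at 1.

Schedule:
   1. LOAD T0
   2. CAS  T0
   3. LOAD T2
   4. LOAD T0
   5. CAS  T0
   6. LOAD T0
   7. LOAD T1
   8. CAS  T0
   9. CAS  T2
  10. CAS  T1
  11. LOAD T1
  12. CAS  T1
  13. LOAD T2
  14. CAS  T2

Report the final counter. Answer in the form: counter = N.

counter = 6

[1] T0.load  rd  (counter 1, T0.r 1)
[2] T0.cas  hit  (counter 2, T0.r 1)
[3] T2.load  rd  (counter 2, T2.r 2)
[4] T0.load  rd  (counter 2, T0.r 2)
[5] T0.cas  hit  (counter 3, T0.r 2)
[6] T0.load  rd  (counter 3, T0.r 3)
[7] T1.load  rd  (counter 3, T1.r 3)
[8] T0.cas  hit  (counter 4, T0.r 3)
[9] T2.cas  miss  (counter 4, T2.r 2)
[10] T1.cas  miss  (counter 4, T1.r 3)
[11] T1.load  rd  (counter 4, T1.r 4)
[12] T1.cas  hit  (counter 5, T1.r 4)
[13] T2.load  rd  (counter 5, T2.r 5)
[14] T2.cas  hit  (counter 6, T2.r 5)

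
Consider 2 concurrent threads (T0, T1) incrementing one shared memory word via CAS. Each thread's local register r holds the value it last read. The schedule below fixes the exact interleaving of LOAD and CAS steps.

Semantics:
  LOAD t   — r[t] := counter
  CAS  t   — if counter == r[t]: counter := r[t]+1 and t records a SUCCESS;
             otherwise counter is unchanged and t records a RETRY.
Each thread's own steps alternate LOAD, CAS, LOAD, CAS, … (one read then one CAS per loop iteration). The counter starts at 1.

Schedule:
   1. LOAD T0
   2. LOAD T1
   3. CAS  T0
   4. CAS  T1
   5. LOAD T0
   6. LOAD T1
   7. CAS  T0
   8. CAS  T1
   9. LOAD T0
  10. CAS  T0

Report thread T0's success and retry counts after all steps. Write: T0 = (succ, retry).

[1] T0.load  rd  (counter 1, T0.r 1)
[2] T1.load  rd  (counter 1, T1.r 1)
[3] T0.cas  hit  (counter 2, T0.r 1)
[4] T1.cas  miss  (counter 2, T1.r 1)
[5] T0.load  rd  (counter 2, T0.r 2)
[6] T1.load  rd  (counter 2, T1.r 2)
[7] T0.cas  hit  (counter 3, T0.r 2)
[8] T1.cas  miss  (counter 3, T1.r 2)
[9] T0.load  rd  (counter 3, T0.r 3)
[10] T0.cas  hit  (counter 4, T0.r 3)

T0 = (3, 0)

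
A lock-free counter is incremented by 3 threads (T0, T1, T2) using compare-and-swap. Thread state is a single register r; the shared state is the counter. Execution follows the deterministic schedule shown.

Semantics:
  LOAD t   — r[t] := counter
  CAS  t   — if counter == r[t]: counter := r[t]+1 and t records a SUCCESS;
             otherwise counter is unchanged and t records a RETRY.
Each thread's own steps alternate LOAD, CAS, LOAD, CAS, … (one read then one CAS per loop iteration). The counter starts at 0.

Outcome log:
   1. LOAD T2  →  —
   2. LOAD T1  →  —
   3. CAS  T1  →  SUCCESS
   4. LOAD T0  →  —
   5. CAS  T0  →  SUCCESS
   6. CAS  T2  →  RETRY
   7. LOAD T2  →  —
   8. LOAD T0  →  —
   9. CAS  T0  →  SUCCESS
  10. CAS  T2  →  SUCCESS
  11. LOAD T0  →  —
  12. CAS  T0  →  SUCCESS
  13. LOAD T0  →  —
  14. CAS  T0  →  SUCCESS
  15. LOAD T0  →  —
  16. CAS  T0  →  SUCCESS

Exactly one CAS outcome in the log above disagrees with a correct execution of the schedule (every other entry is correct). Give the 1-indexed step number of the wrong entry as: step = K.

step = 10

Correct run:
   1) LOAD T2:  M=0  r_T2=0
   2) LOAD T1:  M=0  r_T1=0
   3) CAS  T1:  M=1  r_T1=0 ✓
   4) LOAD T0:  M=1  r_T0=1
   5) CAS  T0:  M=2  r_T0=1 ✓
   6) CAS  T2:  M=2  r_T2=0 ✗
   7) LOAD T2:  M=2  r_T2=2
   8) LOAD T0:  M=2  r_T0=2
   9) CAS  T0:  M=3  r_T0=2 ✓
  10) CAS  T2:  M=3  r_T2=2 ✗
  11) LOAD T0:  M=3  r_T0=3
  12) CAS  T0:  M=4  r_T0=3 ✓
  13) LOAD T0:  M=4  r_T0=4
  14) CAS  T0:  M=5  r_T0=4 ✓
  15) LOAD T0:  M=5  r_T0=5
  16) CAS  T0:  M=6  r_T0=5 ✓
Mismatch at 10.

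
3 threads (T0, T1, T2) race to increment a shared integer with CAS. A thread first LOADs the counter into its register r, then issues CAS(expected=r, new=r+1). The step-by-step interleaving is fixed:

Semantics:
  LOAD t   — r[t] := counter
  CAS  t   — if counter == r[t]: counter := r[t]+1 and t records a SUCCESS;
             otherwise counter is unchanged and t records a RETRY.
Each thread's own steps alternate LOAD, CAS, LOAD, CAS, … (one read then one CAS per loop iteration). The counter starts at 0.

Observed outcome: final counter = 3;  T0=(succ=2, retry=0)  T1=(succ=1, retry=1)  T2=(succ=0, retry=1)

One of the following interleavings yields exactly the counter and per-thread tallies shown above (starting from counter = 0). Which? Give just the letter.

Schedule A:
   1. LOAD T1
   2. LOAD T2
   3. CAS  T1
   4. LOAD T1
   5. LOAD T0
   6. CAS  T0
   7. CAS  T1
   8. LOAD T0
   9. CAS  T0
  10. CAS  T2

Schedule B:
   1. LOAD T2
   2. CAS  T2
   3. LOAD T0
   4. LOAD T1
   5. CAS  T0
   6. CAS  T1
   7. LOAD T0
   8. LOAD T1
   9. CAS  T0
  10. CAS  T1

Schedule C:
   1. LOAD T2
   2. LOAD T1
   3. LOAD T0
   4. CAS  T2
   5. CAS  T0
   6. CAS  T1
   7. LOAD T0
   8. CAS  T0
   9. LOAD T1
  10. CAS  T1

Run A:
[1] T1.load  rd  (counter 0, T1.r 0)
[2] T2.load  rd  (counter 0, T2.r 0)
[3] T1.cas  hit  (counter 1, T1.r 0)
[4] T1.load  rd  (counter 1, T1.r 1)
[5] T0.load  rd  (counter 1, T0.r 1)
[6] T0.cas  hit  (counter 2, T0.r 1)
[7] T1.cas  miss  (counter 2, T1.r 1)
[8] T0.load  rd  (counter 2, T0.r 2)
[9] T0.cas  hit  (counter 3, T0.r 2)
[10] T2.cas  miss  (counter 3, T2.r 0)

A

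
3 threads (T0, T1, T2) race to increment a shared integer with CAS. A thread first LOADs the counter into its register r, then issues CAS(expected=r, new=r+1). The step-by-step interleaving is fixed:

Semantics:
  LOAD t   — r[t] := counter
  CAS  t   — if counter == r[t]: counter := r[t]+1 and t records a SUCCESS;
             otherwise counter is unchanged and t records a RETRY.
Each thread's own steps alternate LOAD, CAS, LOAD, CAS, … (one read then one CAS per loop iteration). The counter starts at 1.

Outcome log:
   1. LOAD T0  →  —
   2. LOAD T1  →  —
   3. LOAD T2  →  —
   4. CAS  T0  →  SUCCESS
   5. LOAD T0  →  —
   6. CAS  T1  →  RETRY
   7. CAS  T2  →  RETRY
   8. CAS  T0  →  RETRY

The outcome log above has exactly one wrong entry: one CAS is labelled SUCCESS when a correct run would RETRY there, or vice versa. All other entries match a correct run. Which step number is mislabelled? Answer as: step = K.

step = 8

Correct run:
step 1: T0 LOAD ⇒ load; ctr=1 reg=1
step 2: T1 LOAD ⇒ load; ctr=1 reg=1
step 3: T2 LOAD ⇒ load; ctr=1 reg=1
step 4: T0 CAS ⇒ ok; ctr=2 reg=1
step 5: T0 LOAD ⇒ load; ctr=2 reg=2
step 6: T1 CAS ⇒ retry; ctr=2 reg=1
step 7: T2 CAS ⇒ retry; ctr=2 reg=1
step 8: T0 CAS ⇒ ok; ctr=3 reg=2
Flip is step 8.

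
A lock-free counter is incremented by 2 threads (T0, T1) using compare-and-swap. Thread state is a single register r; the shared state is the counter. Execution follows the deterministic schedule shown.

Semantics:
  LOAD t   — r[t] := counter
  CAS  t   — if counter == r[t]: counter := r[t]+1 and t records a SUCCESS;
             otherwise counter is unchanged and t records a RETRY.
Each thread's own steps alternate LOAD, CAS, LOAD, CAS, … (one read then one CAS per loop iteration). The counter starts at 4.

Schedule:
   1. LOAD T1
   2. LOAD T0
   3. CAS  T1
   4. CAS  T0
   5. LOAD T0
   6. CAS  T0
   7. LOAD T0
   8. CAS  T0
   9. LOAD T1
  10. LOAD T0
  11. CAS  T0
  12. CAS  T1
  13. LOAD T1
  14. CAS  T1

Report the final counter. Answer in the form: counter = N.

counter = 9

#1 T1 reads 4
#2 T0 reads 4
#3 T1 CAS(4→5) writes; counter now 5
#4 T0 CAS(4→5) fails; counter now 5
#5 T0 reads 5
#6 T0 CAS(5→6) writes; counter now 6
#7 T0 reads 6
#8 T0 CAS(6→7) writes; counter now 7
#9 T1 reads 7
#10 T0 reads 7
#11 T0 CAS(7→8) writes; counter now 8
#12 T1 CAS(7→8) fails; counter now 8
#13 T1 reads 8
#14 T1 CAS(8→9) writes; counter now 9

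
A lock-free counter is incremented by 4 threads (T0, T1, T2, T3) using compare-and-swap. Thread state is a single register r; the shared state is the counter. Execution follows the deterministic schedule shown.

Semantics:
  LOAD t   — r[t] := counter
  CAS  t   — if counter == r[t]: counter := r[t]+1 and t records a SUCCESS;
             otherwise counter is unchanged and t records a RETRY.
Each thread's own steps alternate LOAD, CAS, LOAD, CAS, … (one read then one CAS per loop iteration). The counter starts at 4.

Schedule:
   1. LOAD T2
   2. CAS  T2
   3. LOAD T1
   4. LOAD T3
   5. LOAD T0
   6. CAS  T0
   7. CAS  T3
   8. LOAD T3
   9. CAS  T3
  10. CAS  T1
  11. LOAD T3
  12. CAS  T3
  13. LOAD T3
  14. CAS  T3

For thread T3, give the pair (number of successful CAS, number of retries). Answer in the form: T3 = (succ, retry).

#1 T2 reads 4
#2 T2 CAS(4→5) writes; counter now 5
#3 T1 reads 5
#4 T3 reads 5
#5 T0 reads 5
#6 T0 CAS(5→6) writes; counter now 6
#7 T3 CAS(5→6) fails; counter now 6
#8 T3 reads 6
#9 T3 CAS(6→7) writes; counter now 7
#10 T1 CAS(5→6) fails; counter now 7
#11 T3 reads 7
#12 T3 CAS(7→8) writes; counter now 8
#13 T3 reads 8
#14 T3 CAS(8→9) writes; counter now 9

T3 = (3, 1)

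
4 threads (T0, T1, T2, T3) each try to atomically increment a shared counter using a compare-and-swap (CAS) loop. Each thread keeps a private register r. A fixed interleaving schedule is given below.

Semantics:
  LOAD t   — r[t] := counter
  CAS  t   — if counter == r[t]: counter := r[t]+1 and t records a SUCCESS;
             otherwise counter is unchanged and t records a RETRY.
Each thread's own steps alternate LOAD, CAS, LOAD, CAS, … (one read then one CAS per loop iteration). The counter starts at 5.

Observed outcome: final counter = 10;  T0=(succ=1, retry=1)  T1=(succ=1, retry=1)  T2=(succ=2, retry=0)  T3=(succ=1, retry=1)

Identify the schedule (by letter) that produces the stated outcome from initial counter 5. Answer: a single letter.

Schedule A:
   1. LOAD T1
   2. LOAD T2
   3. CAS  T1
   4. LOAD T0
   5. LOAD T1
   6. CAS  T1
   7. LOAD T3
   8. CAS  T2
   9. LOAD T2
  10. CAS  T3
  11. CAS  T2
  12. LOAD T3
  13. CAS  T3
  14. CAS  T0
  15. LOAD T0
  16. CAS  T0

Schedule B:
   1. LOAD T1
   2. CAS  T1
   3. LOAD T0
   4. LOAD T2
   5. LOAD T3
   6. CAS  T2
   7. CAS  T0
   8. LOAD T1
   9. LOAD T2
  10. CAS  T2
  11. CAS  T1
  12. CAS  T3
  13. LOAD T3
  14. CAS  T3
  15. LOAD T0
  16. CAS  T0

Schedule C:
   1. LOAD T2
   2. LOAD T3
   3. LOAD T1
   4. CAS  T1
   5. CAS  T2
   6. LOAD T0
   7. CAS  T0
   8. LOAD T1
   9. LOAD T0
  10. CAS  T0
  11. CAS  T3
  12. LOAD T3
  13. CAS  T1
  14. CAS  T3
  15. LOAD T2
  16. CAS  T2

B

Run B:
[1] T1.load  rd  (counter 5, T1.r 5)
[2] T1.cas  hit  (counter 6, T1.r 5)
[3] T0.load  rd  (counter 6, T0.r 6)
[4] T2.load  rd  (counter 6, T2.r 6)
[5] T3.load  rd  (counter 6, T3.r 6)
[6] T2.cas  hit  (counter 7, T2.r 6)
[7] T0.cas  miss  (counter 7, T0.r 6)
[8] T1.load  rd  (counter 7, T1.r 7)
[9] T2.load  rd  (counter 7, T2.r 7)
[10] T2.cas  hit  (counter 8, T2.r 7)
[11] T1.cas  miss  (counter 8, T1.r 7)
[12] T3.cas  miss  (counter 8, T3.r 6)
[13] T3.load  rd  (counter 8, T3.r 8)
[14] T3.cas  hit  (counter 9, T3.r 8)
[15] T0.load  rd  (counter 9, T0.r 9)
[16] T0.cas  hit  (counter 10, T0.r 9)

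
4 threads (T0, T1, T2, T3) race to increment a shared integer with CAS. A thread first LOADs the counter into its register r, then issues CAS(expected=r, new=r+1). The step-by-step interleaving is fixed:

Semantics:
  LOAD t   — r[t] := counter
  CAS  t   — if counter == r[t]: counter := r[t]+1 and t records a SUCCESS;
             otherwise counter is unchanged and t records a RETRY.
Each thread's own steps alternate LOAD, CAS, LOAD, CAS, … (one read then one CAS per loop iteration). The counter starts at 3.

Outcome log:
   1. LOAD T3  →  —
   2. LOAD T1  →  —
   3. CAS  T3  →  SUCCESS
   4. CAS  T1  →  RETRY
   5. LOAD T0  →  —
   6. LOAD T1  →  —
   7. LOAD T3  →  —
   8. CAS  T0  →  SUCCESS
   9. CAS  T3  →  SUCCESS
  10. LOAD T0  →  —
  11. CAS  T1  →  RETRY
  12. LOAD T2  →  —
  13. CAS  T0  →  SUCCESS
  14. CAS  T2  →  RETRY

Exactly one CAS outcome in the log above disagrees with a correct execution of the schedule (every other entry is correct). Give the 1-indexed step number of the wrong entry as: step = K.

step = 9

Reference trace:
   1) LOAD T3:  M=3  r_T3=3
   2) LOAD T1:  M=3  r_T1=3
   3) CAS  T3:  M=4  r_T3=3 ✓
   4) CAS  T1:  M=4  r_T1=3 ✗
   5) LOAD T0:  M=4  r_T0=4
   6) LOAD T1:  M=4  r_T1=4
   7) LOAD T3:  M=4  r_T3=4
   8) CAS  T0:  M=5  r_T0=4 ✓
   9) CAS  T3:  M=5  r_T3=4 ✗
  10) LOAD T0:  M=5  r_T0=5
  11) CAS  T1:  M=5  r_T1=4 ✗
  12) LOAD T2:  M=5  r_T2=5
  13) CAS  T0:  M=6  r_T0=5 ✓
  14) CAS  T2:  M=6  r_T2=5 ✗
Flip is step 9.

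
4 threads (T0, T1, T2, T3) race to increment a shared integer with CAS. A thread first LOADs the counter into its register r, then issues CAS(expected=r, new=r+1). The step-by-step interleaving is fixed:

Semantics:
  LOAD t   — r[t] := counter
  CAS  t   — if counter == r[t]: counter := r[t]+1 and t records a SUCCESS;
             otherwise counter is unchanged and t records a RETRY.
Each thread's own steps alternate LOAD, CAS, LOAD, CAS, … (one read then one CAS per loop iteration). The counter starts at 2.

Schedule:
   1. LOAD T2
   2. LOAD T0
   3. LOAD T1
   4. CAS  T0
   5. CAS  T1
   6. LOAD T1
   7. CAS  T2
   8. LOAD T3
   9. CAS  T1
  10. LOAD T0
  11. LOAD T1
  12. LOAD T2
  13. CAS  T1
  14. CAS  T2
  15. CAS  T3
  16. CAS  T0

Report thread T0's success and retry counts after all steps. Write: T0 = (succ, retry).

T0 = (1, 1)

step 1: T2 LOAD ⇒ load; ctr=2 reg=2
step 2: T0 LOAD ⇒ load; ctr=2 reg=2
step 3: T1 LOAD ⇒ load; ctr=2 reg=2
step 4: T0 CAS ⇒ ok; ctr=3 reg=2
step 5: T1 CAS ⇒ retry; ctr=3 reg=2
step 6: T1 LOAD ⇒ load; ctr=3 reg=3
step 7: T2 CAS ⇒ retry; ctr=3 reg=2
step 8: T3 LOAD ⇒ load; ctr=3 reg=3
step 9: T1 CAS ⇒ ok; ctr=4 reg=3
step 10: T0 LOAD ⇒ load; ctr=4 reg=4
step 11: T1 LOAD ⇒ load; ctr=4 reg=4
step 12: T2 LOAD ⇒ load; ctr=4 reg=4
step 13: T1 CAS ⇒ ok; ctr=5 reg=4
step 14: T2 CAS ⇒ retry; ctr=5 reg=4
step 15: T3 CAS ⇒ retry; ctr=5 reg=3
step 16: T0 CAS ⇒ retry; ctr=5 reg=4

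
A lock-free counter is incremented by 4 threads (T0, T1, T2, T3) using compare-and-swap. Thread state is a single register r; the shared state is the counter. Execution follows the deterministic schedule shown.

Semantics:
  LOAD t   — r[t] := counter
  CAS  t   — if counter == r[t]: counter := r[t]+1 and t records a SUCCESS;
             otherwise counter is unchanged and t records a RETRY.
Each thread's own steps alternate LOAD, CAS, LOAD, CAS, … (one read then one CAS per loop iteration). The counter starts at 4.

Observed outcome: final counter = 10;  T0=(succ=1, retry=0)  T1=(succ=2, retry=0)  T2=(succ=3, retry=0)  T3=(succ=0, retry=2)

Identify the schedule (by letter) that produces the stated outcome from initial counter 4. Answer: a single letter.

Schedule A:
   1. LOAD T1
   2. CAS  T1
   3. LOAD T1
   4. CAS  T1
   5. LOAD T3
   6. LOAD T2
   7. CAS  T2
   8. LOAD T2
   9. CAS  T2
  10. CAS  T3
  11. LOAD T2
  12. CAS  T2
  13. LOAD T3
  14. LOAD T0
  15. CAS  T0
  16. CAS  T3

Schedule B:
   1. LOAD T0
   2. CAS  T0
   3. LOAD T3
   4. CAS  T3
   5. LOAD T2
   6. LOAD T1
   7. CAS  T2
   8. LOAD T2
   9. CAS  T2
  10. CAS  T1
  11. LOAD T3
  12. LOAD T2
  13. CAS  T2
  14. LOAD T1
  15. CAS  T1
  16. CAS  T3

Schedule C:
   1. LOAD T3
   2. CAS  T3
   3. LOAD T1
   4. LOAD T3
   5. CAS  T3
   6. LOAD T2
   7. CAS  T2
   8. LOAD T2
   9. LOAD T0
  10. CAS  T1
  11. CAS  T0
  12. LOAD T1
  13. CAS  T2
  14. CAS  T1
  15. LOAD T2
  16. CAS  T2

A

Simulating candidate A:
1. LOAD T1 → mem=4 r[T1]=4 [LOAD]
2. CAS T1 → mem=5 r[T1]=4 [OK]
3. LOAD T1 → mem=5 r[T1]=5 [LOAD]
4. CAS T1 → mem=6 r[T1]=5 [OK]
5. LOAD T3 → mem=6 r[T3]=6 [LOAD]
6. LOAD T2 → mem=6 r[T2]=6 [LOAD]
7. CAS T2 → mem=7 r[T2]=6 [OK]
8. LOAD T2 → mem=7 r[T2]=7 [LOAD]
9. CAS T2 → mem=8 r[T2]=7 [OK]
10. CAS T3 → mem=8 r[T3]=6 [RETRY]
11. LOAD T2 → mem=8 r[T2]=8 [LOAD]
12. CAS T2 → mem=9 r[T2]=8 [OK]
13. LOAD T3 → mem=9 r[T3]=9 [LOAD]
14. LOAD T0 → mem=9 r[T0]=9 [LOAD]
15. CAS T0 → mem=10 r[T0]=9 [OK]
16. CAS T3 → mem=10 r[T3]=9 [RETRY]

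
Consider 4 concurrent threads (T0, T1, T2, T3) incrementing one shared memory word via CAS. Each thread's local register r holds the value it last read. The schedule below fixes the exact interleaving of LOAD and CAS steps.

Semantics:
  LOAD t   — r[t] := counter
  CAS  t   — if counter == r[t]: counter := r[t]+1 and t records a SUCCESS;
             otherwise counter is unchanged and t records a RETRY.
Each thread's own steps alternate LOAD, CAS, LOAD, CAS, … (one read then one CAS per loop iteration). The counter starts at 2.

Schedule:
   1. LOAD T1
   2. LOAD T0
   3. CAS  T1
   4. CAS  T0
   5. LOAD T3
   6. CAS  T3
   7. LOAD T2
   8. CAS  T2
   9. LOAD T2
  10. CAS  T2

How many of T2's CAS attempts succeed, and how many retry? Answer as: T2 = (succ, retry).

[1] T1.load  rd  (counter 2, T1.r 2)
[2] T0.load  rd  (counter 2, T0.r 2)
[3] T1.cas  hit  (counter 3, T1.r 2)
[4] T0.cas  miss  (counter 3, T0.r 2)
[5] T3.load  rd  (counter 3, T3.r 3)
[6] T3.cas  hit  (counter 4, T3.r 3)
[7] T2.load  rd  (counter 4, T2.r 4)
[8] T2.cas  hit  (counter 5, T2.r 4)
[9] T2.load  rd  (counter 5, T2.r 5)
[10] T2.cas  hit  (counter 6, T2.r 5)

T2 = (2, 0)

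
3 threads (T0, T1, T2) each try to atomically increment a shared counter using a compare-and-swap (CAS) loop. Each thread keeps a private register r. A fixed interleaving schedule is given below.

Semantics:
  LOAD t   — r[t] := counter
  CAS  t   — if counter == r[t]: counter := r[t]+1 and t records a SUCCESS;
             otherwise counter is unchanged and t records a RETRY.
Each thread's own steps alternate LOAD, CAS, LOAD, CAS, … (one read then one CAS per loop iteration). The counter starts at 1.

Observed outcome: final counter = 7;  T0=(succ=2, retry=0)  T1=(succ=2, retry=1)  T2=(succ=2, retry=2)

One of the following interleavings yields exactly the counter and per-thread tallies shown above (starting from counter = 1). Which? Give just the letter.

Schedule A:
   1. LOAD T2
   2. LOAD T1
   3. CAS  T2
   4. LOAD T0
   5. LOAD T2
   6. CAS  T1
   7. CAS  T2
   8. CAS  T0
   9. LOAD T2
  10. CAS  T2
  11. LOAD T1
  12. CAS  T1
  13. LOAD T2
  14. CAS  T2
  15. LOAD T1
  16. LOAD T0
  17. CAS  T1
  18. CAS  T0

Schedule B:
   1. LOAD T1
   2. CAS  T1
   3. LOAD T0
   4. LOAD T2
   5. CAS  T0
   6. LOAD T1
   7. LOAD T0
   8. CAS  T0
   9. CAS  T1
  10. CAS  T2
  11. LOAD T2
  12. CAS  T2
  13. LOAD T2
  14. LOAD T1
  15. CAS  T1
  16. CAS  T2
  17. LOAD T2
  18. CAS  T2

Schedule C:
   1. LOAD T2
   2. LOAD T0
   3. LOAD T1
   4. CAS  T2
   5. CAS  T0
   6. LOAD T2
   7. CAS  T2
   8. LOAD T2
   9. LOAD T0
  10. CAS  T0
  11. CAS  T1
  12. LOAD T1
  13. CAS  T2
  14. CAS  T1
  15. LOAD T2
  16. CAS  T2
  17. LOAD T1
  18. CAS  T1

Tracing schedule B:
step 1: T1 LOAD ⇒ load; ctr=1 reg=1
step 2: T1 CAS ⇒ ok; ctr=2 reg=1
step 3: T0 LOAD ⇒ load; ctr=2 reg=2
step 4: T2 LOAD ⇒ load; ctr=2 reg=2
step 5: T0 CAS ⇒ ok; ctr=3 reg=2
step 6: T1 LOAD ⇒ load; ctr=3 reg=3
step 7: T0 LOAD ⇒ load; ctr=3 reg=3
step 8: T0 CAS ⇒ ok; ctr=4 reg=3
step 9: T1 CAS ⇒ retry; ctr=4 reg=3
step 10: T2 CAS ⇒ retry; ctr=4 reg=2
step 11: T2 LOAD ⇒ load; ctr=4 reg=4
step 12: T2 CAS ⇒ ok; ctr=5 reg=4
step 13: T2 LOAD ⇒ load; ctr=5 reg=5
step 14: T1 LOAD ⇒ load; ctr=5 reg=5
step 15: T1 CAS ⇒ ok; ctr=6 reg=5
step 16: T2 CAS ⇒ retry; ctr=6 reg=5
step 17: T2 LOAD ⇒ load; ctr=6 reg=6
step 18: T2 CAS ⇒ ok; ctr=7 reg=6

B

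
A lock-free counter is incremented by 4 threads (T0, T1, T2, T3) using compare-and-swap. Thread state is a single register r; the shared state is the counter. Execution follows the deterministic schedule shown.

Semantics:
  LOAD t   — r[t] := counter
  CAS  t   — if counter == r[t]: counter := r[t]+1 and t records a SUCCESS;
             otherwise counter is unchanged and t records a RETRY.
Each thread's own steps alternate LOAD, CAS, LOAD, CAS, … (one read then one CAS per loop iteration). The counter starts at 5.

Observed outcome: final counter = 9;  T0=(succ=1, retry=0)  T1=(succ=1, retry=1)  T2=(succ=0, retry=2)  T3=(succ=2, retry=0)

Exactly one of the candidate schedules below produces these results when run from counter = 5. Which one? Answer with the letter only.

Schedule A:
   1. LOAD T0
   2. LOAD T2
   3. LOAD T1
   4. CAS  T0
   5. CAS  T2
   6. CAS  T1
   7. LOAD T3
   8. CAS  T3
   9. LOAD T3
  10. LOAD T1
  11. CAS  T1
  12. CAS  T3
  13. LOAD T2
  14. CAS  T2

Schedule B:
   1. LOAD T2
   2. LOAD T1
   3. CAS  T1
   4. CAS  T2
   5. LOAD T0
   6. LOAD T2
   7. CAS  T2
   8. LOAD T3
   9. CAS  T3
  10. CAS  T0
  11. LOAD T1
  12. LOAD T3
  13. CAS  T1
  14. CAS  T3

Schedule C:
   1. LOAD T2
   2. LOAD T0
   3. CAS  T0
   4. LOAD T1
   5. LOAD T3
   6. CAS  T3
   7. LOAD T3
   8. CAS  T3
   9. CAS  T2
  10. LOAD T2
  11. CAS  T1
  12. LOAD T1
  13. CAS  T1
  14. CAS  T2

Simulating candidate C:
1. LOAD T2 → mem=5 r[T2]=5 [LOAD]
2. LOAD T0 → mem=5 r[T0]=5 [LOAD]
3. CAS T0 → mem=6 r[T0]=5 [OK]
4. LOAD T1 → mem=6 r[T1]=6 [LOAD]
5. LOAD T3 → mem=6 r[T3]=6 [LOAD]
6. CAS T3 → mem=7 r[T3]=6 [OK]
7. LOAD T3 → mem=7 r[T3]=7 [LOAD]
8. CAS T3 → mem=8 r[T3]=7 [OK]
9. CAS T2 → mem=8 r[T2]=5 [RETRY]
10. LOAD T2 → mem=8 r[T2]=8 [LOAD]
11. CAS T1 → mem=8 r[T1]=6 [RETRY]
12. LOAD T1 → mem=8 r[T1]=8 [LOAD]
13. CAS T1 → mem=9 r[T1]=8 [OK]
14. CAS T2 → mem=9 r[T2]=8 [RETRY]

C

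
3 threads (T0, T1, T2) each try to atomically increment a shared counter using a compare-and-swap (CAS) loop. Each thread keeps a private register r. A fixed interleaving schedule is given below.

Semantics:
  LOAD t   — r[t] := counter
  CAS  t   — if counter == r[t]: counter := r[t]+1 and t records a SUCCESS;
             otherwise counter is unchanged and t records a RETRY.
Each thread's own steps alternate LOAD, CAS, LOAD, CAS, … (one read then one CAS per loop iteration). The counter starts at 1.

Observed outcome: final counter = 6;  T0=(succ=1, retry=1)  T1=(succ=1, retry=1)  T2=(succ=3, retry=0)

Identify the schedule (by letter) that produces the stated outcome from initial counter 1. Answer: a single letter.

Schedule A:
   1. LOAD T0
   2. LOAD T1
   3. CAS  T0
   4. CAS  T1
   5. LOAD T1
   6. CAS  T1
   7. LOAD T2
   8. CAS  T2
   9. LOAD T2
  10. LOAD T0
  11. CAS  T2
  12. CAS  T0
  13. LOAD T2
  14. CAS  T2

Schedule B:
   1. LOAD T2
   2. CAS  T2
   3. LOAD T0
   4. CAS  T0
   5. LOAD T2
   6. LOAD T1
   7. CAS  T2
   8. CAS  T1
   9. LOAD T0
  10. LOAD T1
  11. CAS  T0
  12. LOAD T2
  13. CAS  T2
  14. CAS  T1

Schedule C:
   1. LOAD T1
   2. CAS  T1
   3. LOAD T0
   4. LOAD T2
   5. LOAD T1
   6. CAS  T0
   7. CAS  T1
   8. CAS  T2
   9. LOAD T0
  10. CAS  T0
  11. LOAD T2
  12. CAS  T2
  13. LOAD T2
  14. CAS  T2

A

Run A:
[1] T0.load  rd  (counter 1, T0.r 1)
[2] T1.load  rd  (counter 1, T1.r 1)
[3] T0.cas  hit  (counter 2, T0.r 1)
[4] T1.cas  miss  (counter 2, T1.r 1)
[5] T1.load  rd  (counter 2, T1.r 2)
[6] T1.cas  hit  (counter 3, T1.r 2)
[7] T2.load  rd  (counter 3, T2.r 3)
[8] T2.cas  hit  (counter 4, T2.r 3)
[9] T2.load  rd  (counter 4, T2.r 4)
[10] T0.load  rd  (counter 4, T0.r 4)
[11] T2.cas  hit  (counter 5, T2.r 4)
[12] T0.cas  miss  (counter 5, T0.r 4)
[13] T2.load  rd  (counter 5, T2.r 5)
[14] T2.cas  hit  (counter 6, T2.r 5)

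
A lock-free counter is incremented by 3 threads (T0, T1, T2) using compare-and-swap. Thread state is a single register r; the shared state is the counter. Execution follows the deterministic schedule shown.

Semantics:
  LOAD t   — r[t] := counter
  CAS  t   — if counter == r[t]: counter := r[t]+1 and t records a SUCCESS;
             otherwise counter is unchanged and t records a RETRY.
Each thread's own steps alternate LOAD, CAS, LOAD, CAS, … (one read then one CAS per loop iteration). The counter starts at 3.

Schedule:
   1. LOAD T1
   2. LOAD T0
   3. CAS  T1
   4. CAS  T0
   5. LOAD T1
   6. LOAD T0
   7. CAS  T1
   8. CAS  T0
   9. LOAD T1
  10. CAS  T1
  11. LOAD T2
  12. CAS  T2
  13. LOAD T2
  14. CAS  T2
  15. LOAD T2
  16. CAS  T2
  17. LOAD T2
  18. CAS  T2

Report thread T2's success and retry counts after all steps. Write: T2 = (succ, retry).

T2 = (4, 0)

#1 T1 reads 3
#2 T0 reads 3
#3 T1 CAS(3→4) writes; counter now 4
#4 T0 CAS(3→4) fails; counter now 4
#5 T1 reads 4
#6 T0 reads 4
#7 T1 CAS(4→5) writes; counter now 5
#8 T0 CAS(4→5) fails; counter now 5
#9 T1 reads 5
#10 T1 CAS(5→6) writes; counter now 6
#11 T2 reads 6
#12 T2 CAS(6→7) writes; counter now 7
#13 T2 reads 7
#14 T2 CAS(7→8) writes; counter now 8
#15 T2 reads 8
#16 T2 CAS(8→9) writes; counter now 9
#17 T2 reads 9
#18 T2 CAS(9→10) writes; counter now 10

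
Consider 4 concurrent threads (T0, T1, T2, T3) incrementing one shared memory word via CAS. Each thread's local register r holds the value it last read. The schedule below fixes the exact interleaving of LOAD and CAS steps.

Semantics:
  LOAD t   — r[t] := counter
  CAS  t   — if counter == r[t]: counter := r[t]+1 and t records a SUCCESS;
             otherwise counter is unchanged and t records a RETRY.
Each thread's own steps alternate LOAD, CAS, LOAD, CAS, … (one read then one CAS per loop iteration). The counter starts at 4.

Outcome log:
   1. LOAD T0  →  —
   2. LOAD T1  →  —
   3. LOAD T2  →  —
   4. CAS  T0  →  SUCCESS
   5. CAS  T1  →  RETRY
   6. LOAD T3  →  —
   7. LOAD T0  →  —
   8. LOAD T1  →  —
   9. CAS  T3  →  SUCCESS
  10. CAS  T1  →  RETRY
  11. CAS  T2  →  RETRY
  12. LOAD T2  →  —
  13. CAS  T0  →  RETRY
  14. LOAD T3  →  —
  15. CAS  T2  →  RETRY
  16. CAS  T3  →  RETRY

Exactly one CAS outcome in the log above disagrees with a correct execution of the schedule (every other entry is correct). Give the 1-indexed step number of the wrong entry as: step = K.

Re-executing:
#1 T0 reads 4
#2 T1 reads 4
#3 T2 reads 4
#4 T0 CAS(4→5) writes; counter now 5
#5 T1 CAS(4→5) fails; counter now 5
#6 T3 reads 5
#7 T0 reads 5
#8 T1 reads 5
#9 T3 CAS(5→6) writes; counter now 6
#10 T1 CAS(5→6) fails; counter now 6
#11 T2 CAS(4→5) fails; counter now 6
#12 T2 reads 6
#13 T0 CAS(5→6) fails; counter now 6
#14 T3 reads 6
#15 T2 CAS(6→7) writes; counter now 7
#16 T3 CAS(6→7) fails; counter now 7
Log disagrees first at step 15.

step = 15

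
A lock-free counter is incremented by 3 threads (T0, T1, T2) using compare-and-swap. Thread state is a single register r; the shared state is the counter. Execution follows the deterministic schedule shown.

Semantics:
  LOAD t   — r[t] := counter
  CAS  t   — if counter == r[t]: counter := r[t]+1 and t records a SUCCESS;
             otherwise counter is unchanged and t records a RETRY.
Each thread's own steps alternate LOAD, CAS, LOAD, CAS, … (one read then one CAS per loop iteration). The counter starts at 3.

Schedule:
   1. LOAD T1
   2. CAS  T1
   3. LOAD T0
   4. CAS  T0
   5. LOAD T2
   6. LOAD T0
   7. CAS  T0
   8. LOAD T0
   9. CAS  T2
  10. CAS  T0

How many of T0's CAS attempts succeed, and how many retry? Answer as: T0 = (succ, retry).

1. LOAD T1 → mem=3 r[T1]=3 [LOAD]
2. CAS T1 → mem=4 r[T1]=3 [OK]
3. LOAD T0 → mem=4 r[T0]=4 [LOAD]
4. CAS T0 → mem=5 r[T0]=4 [OK]
5. LOAD T2 → mem=5 r[T2]=5 [LOAD]
6. LOAD T0 → mem=5 r[T0]=5 [LOAD]
7. CAS T0 → mem=6 r[T0]=5 [OK]
8. LOAD T0 → mem=6 r[T0]=6 [LOAD]
9. CAS T2 → mem=6 r[T2]=5 [RETRY]
10. CAS T0 → mem=7 r[T0]=6 [OK]

T0 = (3, 0)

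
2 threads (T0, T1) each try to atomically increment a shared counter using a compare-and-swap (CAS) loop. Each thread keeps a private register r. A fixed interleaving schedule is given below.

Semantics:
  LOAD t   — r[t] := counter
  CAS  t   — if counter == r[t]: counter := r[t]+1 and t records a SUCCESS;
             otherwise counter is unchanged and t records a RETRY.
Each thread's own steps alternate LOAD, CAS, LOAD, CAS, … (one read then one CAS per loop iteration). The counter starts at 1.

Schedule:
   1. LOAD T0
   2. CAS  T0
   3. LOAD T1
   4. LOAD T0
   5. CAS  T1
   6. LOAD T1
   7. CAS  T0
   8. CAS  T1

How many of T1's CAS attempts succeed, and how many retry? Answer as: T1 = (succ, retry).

T0 LOAD — after: cnt=1, r=1 — load
T0 CAS — after: cnt=2, r=1 — ok
T1 LOAD — after: cnt=2, r=2 — load
T0 LOAD — after: cnt=2, r=2 — load
T1 CAS — after: cnt=3, r=2 — ok
T1 LOAD — after: cnt=3, r=3 — load
T0 CAS — after: cnt=3, r=2 — retry
T1 CAS — after: cnt=4, r=3 — ok

T1 = (2, 0)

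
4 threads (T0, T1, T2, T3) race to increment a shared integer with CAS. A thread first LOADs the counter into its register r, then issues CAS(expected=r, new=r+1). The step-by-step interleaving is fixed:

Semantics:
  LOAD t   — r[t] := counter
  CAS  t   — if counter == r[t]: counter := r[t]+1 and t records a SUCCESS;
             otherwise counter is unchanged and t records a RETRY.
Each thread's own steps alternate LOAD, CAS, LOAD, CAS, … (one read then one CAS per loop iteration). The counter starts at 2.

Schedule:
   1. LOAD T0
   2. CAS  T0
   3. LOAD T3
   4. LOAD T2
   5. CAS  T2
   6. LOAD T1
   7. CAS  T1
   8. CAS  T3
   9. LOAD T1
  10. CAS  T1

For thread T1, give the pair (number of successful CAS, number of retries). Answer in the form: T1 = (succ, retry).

T1 = (2, 0)

   1) LOAD T0:  M=2  r_T0=2
   2) CAS  T0:  M=3  r_T0=2 ✓
   3) LOAD T3:  M=3  r_T3=3
   4) LOAD T2:  M=3  r_T2=3
   5) CAS  T2:  M=4  r_T2=3 ✓
   6) LOAD T1:  M=4  r_T1=4
   7) CAS  T1:  M=5  r_T1=4 ✓
   8) CAS  T3:  M=5  r_T3=3 ✗
   9) LOAD T1:  M=5  r_T1=5
  10) CAS  T1:  M=6  r_T1=5 ✓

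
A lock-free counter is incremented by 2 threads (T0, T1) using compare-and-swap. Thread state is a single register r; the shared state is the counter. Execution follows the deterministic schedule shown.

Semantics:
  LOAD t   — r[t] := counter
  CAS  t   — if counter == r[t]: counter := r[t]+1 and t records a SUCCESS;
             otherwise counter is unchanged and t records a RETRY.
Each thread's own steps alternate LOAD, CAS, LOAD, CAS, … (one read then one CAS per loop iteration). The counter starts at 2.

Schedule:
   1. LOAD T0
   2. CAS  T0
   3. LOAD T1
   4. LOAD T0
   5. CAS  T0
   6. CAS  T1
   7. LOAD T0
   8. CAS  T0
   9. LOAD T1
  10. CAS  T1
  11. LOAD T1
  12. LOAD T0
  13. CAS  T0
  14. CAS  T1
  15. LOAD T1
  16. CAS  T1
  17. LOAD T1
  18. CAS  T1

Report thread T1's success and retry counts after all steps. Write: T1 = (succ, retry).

T1 = (3, 2)

#1 T0 reads 2
#2 T0 CAS(2→3) writes; counter now 3
#3 T1 reads 3
#4 T0 reads 3
#5 T0 CAS(3→4) writes; counter now 4
#6 T1 CAS(3→4) fails; counter now 4
#7 T0 reads 4
#8 T0 CAS(4→5) writes; counter now 5
#9 T1 reads 5
#10 T1 CAS(5→6) writes; counter now 6
#11 T1 reads 6
#12 T0 reads 6
#13 T0 CAS(6→7) writes; counter now 7
#14 T1 CAS(6→7) fails; counter now 7
#15 T1 reads 7
#16 T1 CAS(7→8) writes; counter now 8
#17 T1 reads 8
#18 T1 CAS(8→9) writes; counter now 9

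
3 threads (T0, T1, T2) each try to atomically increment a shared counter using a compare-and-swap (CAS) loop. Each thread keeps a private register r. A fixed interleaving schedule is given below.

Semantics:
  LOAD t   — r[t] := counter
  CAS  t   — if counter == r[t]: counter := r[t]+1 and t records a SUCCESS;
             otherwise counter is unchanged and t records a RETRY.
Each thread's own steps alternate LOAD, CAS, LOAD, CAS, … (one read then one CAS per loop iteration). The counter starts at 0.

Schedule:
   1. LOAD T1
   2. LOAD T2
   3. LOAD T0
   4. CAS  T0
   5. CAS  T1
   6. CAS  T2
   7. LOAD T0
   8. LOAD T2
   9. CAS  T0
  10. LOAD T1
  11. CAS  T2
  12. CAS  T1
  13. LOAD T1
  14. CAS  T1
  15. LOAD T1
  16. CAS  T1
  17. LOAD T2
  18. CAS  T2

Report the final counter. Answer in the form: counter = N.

counter = 6

step 1: T1 LOAD ⇒ load; ctr=0 reg=0
step 2: T2 LOAD ⇒ load; ctr=0 reg=0
step 3: T0 LOAD ⇒ load; ctr=0 reg=0
step 4: T0 CAS ⇒ ok; ctr=1 reg=0
step 5: T1 CAS ⇒ retry; ctr=1 reg=0
step 6: T2 CAS ⇒ retry; ctr=1 reg=0
step 7: T0 LOAD ⇒ load; ctr=1 reg=1
step 8: T2 LOAD ⇒ load; ctr=1 reg=1
step 9: T0 CAS ⇒ ok; ctr=2 reg=1
step 10: T1 LOAD ⇒ load; ctr=2 reg=2
step 11: T2 CAS ⇒ retry; ctr=2 reg=1
step 12: T1 CAS ⇒ ok; ctr=3 reg=2
step 13: T1 LOAD ⇒ load; ctr=3 reg=3
step 14: T1 CAS ⇒ ok; ctr=4 reg=3
step 15: T1 LOAD ⇒ load; ctr=4 reg=4
step 16: T1 CAS ⇒ ok; ctr=5 reg=4
step 17: T2 LOAD ⇒ load; ctr=5 reg=5
step 18: T2 CAS ⇒ ok; ctr=6 reg=5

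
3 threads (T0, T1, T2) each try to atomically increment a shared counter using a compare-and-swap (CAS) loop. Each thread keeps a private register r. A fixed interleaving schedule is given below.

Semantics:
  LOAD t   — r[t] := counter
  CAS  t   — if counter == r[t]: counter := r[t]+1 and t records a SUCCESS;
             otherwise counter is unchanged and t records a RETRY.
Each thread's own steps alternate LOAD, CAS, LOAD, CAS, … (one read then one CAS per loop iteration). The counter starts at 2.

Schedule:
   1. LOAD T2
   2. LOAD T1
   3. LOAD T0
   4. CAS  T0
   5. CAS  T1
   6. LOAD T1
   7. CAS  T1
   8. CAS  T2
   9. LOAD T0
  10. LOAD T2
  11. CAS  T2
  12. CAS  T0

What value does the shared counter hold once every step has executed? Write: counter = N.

counter = 5

step 1: T2 LOAD ⇒ load; ctr=2 reg=2
step 2: T1 LOAD ⇒ load; ctr=2 reg=2
step 3: T0 LOAD ⇒ load; ctr=2 reg=2
step 4: T0 CAS ⇒ ok; ctr=3 reg=2
step 5: T1 CAS ⇒ retry; ctr=3 reg=2
step 6: T1 LOAD ⇒ load; ctr=3 reg=3
step 7: T1 CAS ⇒ ok; ctr=4 reg=3
step 8: T2 CAS ⇒ retry; ctr=4 reg=2
step 9: T0 LOAD ⇒ load; ctr=4 reg=4
step 10: T2 LOAD ⇒ load; ctr=4 reg=4
step 11: T2 CAS ⇒ ok; ctr=5 reg=4
step 12: T0 CAS ⇒ retry; ctr=5 reg=4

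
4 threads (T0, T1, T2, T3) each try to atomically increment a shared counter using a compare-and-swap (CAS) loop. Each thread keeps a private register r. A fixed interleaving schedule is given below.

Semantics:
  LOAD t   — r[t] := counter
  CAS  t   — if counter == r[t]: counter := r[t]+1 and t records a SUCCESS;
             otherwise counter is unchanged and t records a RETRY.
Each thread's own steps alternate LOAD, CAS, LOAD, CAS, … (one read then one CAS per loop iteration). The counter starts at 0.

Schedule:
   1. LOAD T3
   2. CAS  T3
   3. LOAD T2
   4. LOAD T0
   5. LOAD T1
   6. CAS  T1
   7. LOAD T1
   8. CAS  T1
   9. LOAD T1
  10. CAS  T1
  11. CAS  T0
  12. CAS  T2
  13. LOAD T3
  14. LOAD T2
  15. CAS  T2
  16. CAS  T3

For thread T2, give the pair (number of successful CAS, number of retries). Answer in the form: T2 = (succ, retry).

#1 T3 reads 0
#2 T3 CAS(0→1) writes; counter now 1
#3 T2 reads 1
#4 T0 reads 1
#5 T1 reads 1
#6 T1 CAS(1→2) writes; counter now 2
#7 T1 reads 2
#8 T1 CAS(2→3) writes; counter now 3
#9 T1 reads 3
#10 T1 CAS(3→4) writes; counter now 4
#11 T0 CAS(1→2) fails; counter now 4
#12 T2 CAS(1→2) fails; counter now 4
#13 T3 reads 4
#14 T2 reads 4
#15 T2 CAS(4→5) writes; counter now 5
#16 T3 CAS(4→5) fails; counter now 5

T2 = (1, 1)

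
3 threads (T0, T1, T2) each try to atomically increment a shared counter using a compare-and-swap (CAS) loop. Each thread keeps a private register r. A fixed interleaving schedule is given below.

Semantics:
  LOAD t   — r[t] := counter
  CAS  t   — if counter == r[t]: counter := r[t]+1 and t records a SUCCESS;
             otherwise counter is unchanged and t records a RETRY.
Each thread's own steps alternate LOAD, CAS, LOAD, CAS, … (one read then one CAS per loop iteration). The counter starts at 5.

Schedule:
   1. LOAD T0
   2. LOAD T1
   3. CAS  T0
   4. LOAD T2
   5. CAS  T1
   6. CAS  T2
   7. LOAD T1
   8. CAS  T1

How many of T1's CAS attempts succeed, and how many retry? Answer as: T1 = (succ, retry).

T1 = (1, 1)

   1) LOAD T0:  M=5  r_T0=5
   2) LOAD T1:  M=5  r_T1=5
   3) CAS  T0:  M=6  r_T0=5 ✓
   4) LOAD T2:  M=6  r_T2=6
   5) CAS  T1:  M=6  r_T1=5 ✗
   6) CAS  T2:  M=7  r_T2=6 ✓
   7) LOAD T1:  M=7  r_T1=7
   8) CAS  T1:  M=8  r_T1=7 ✓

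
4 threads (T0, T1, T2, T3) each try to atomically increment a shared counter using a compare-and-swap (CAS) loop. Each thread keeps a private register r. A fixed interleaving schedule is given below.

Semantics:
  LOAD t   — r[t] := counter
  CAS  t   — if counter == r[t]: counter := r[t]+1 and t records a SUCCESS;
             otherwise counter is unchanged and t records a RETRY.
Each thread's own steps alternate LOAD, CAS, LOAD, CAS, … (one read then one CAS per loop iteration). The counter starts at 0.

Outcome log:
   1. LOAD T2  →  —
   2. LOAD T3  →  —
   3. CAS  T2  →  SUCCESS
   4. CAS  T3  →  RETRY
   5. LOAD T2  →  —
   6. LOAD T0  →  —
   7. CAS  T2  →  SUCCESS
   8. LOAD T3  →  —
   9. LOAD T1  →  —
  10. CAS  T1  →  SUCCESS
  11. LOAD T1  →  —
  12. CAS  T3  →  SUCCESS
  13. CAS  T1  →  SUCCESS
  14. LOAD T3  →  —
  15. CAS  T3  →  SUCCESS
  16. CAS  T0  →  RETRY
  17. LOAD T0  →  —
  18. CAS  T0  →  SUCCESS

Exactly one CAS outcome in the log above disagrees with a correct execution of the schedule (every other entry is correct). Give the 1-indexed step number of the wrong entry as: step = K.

step = 12

Re-executing:
T2 LOAD — after: cnt=0, r=0 — load
T3 LOAD — after: cnt=0, r=0 — load
T2 CAS — after: cnt=1, r=0 — ok
T3 CAS — after: cnt=1, r=0 — retry
T2 LOAD — after: cnt=1, r=1 — load
T0 LOAD — after: cnt=1, r=1 — load
T2 CAS — after: cnt=2, r=1 — ok
T3 LOAD — after: cnt=2, r=2 — load
T1 LOAD — after: cnt=2, r=2 — load
T1 CAS — after: cnt=3, r=2 — ok
T1 LOAD — after: cnt=3, r=3 — load
T3 CAS — after: cnt=3, r=2 — retry
T1 CAS — after: cnt=4, r=3 — ok
T3 LOAD — after: cnt=4, r=4 — load
T3 CAS — after: cnt=5, r=4 — ok
T0 CAS — after: cnt=5, r=1 — retry
T0 LOAD — after: cnt=5, r=5 — load
T0 CAS — after: cnt=6, r=5 — ok
Mismatch at 12.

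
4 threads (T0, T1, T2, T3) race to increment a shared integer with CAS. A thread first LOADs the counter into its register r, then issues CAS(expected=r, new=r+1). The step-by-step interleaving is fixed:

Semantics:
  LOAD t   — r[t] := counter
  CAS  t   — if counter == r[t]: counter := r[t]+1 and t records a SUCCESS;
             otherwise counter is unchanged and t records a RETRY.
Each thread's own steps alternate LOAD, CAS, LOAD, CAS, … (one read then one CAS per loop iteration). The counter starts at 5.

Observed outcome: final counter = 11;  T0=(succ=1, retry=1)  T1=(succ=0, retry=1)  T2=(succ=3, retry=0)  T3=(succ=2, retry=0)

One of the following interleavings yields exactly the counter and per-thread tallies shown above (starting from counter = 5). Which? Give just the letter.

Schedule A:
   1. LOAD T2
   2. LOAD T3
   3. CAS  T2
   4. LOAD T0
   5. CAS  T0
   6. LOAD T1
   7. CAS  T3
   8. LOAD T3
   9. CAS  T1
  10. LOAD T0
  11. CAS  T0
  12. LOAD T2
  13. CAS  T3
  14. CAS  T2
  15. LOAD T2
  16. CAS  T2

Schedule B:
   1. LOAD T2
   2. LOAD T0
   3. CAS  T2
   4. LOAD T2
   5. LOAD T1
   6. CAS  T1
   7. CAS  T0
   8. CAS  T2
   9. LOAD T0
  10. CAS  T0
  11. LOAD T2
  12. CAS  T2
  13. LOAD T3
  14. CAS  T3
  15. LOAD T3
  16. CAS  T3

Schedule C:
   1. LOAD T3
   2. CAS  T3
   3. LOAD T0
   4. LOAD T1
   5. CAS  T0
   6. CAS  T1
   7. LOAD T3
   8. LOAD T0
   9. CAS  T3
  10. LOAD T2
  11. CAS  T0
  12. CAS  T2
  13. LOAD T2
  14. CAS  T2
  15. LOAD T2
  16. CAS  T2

Simulating candidate C:
1. LOAD T3 → mem=5 r[T3]=5 [LOAD]
2. CAS T3 → mem=6 r[T3]=5 [OK]
3. LOAD T0 → mem=6 r[T0]=6 [LOAD]
4. LOAD T1 → mem=6 r[T1]=6 [LOAD]
5. CAS T0 → mem=7 r[T0]=6 [OK]
6. CAS T1 → mem=7 r[T1]=6 [RETRY]
7. LOAD T3 → mem=7 r[T3]=7 [LOAD]
8. LOAD T0 → mem=7 r[T0]=7 [LOAD]
9. CAS T3 → mem=8 r[T3]=7 [OK]
10. LOAD T2 → mem=8 r[T2]=8 [LOAD]
11. CAS T0 → mem=8 r[T0]=7 [RETRY]
12. CAS T2 → mem=9 r[T2]=8 [OK]
13. LOAD T2 → mem=9 r[T2]=9 [LOAD]
14. CAS T2 → mem=10 r[T2]=9 [OK]
15. LOAD T2 → mem=10 r[T2]=10 [LOAD]
16. CAS T2 → mem=11 r[T2]=10 [OK]

C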